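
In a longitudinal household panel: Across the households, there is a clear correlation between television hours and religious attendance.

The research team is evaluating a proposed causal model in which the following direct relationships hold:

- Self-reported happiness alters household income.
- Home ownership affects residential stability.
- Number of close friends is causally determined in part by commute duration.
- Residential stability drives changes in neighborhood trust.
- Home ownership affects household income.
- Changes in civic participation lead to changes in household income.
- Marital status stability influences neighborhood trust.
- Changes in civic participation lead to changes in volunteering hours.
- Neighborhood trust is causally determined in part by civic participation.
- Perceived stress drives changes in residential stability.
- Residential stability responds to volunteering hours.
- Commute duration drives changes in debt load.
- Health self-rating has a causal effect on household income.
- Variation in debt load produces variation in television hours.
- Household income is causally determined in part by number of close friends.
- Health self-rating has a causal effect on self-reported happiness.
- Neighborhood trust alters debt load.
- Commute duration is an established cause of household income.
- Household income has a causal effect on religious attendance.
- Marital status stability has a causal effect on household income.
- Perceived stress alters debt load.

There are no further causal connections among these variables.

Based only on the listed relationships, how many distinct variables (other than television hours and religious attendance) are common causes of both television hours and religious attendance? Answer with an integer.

4

The common causes are: civic participation (to television hours via civic participation → neighborhood trust → debt load → television hours; to religious attendance via civic participation → household income → religious attendance); commute duration (to television hours via commute duration → debt load → television hours; to religious attendance via commute duration → household income → religious attendance); home ownership (to television hours via home ownership → residential stability → neighborhood trust → debt load → television hours; to religious attendance via home ownership → household income → religious attendance); marital status stability (to television hours via marital status stability → neighborhood trust → debt load → television hours; to religious attendance via marital status stability → household income → religious attendance).
Every other variable lacks a causal path to at least one of television hours and religious attendance.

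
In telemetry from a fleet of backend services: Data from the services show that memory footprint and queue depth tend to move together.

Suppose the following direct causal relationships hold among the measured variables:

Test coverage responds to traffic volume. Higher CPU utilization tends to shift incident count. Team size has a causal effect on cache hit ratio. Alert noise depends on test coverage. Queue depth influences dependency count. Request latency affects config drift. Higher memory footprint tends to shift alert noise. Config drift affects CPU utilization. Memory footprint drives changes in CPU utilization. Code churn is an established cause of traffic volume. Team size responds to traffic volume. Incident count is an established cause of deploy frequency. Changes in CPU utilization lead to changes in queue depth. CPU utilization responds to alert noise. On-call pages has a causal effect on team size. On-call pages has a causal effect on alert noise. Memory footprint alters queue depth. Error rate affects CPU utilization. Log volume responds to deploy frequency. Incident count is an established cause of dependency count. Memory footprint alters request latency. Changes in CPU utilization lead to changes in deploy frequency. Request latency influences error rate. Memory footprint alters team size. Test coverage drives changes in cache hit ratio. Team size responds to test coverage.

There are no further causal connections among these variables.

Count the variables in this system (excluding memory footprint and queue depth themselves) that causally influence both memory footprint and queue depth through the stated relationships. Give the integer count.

0

No listed variable has a causal path to both memory footprint and queue depth, so there are no common causes.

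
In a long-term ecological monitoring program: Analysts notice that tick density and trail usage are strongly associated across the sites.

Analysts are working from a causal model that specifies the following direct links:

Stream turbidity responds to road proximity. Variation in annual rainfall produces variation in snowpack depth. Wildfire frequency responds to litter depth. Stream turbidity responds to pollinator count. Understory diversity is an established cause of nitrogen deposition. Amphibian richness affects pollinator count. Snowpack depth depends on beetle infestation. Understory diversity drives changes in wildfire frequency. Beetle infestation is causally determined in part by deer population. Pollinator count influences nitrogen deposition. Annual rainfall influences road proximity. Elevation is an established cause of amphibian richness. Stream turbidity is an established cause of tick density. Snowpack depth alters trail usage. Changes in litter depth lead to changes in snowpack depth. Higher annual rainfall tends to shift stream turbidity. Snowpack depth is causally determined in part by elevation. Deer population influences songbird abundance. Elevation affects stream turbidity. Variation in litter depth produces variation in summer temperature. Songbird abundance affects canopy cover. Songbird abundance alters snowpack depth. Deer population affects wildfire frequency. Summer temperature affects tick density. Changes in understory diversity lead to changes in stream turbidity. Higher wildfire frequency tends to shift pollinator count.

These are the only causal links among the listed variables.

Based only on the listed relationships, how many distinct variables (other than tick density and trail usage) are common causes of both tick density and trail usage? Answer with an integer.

4

The common causes are: annual rainfall (to tick density via annual rainfall → stream turbidity → tick density; to trail usage via annual rainfall → snowpack depth → trail usage); deer population (to tick density via deer population → wildfire frequency → pollinator count → stream turbidity → tick density; to trail usage via deer population → songbird abundance → snowpack depth → trail usage); elevation (to tick density via elevation → stream turbidity → tick density; to trail usage via elevation → snowpack depth → trail usage); litter depth (to tick density via litter depth → summer temperature → tick density; to trail usage via litter depth → snowpack depth → trail usage).
Every other variable lacks a causal path to at least one of tick density and trail usage.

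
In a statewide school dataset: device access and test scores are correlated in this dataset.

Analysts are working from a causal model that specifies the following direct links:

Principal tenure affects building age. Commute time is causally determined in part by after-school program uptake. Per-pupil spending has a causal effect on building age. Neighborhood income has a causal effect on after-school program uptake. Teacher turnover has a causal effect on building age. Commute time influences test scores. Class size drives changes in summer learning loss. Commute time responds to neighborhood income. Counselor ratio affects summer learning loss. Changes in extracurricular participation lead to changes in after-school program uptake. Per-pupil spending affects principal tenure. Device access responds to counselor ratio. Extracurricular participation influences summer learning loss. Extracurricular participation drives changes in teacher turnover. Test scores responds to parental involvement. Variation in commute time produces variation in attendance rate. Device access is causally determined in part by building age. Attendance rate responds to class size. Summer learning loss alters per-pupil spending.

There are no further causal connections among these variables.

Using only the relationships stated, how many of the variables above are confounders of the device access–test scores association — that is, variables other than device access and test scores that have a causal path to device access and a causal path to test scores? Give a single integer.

1

The common causes are: extracurricular participation (to device access via extracurricular participation → teacher turnover → building age → device access; to test scores via extracurricular participation → after-school program uptake → commute time → test scores).
Every other variable lacks a causal path to at least one of device access and test scores.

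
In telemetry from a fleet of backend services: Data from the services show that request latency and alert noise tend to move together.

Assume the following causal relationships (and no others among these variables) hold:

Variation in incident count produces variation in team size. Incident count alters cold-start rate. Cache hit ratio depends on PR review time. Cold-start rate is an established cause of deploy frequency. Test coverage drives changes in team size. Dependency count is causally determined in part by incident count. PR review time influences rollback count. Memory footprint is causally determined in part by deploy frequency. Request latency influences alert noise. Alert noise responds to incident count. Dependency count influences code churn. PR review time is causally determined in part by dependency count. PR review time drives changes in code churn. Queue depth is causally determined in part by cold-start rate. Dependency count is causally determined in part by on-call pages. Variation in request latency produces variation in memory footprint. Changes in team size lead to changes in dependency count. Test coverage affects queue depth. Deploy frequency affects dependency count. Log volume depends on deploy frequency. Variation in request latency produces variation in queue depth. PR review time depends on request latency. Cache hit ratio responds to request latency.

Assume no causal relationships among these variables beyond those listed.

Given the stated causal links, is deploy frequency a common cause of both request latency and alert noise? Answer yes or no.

no

Deploy frequency has no stated causal path to either request latency or alert noise. A confounder must cause both variables, so deploy frequency does not qualify.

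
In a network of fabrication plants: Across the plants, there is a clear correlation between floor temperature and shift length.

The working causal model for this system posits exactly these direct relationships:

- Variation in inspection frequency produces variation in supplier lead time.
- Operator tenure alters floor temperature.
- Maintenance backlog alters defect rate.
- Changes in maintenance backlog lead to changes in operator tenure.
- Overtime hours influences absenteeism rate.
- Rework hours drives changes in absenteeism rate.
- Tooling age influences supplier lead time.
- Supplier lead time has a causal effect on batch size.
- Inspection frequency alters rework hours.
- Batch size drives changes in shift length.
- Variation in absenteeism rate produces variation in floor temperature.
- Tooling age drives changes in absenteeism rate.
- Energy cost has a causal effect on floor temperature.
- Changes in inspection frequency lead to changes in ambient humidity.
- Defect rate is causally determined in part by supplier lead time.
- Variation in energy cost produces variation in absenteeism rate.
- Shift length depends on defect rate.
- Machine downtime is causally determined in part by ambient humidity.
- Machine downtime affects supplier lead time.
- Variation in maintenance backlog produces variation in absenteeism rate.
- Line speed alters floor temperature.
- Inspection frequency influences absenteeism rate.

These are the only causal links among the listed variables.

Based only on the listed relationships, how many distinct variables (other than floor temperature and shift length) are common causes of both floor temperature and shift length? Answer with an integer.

3

The common causes are: inspection frequency (to floor temperature via inspection frequency → absenteeism rate → floor temperature; to shift length via inspection frequency → supplier lead time → batch size → shift length); maintenance backlog (to floor temperature via maintenance backlog → operator tenure → floor temperature; to shift length via maintenance backlog → defect rate → shift length); tooling age (to floor temperature via tooling age → absenteeism rate → floor temperature; to shift length via tooling age → supplier lead time → batch size → shift length).
Every other variable lacks a causal path to at least one of floor temperature and shift length.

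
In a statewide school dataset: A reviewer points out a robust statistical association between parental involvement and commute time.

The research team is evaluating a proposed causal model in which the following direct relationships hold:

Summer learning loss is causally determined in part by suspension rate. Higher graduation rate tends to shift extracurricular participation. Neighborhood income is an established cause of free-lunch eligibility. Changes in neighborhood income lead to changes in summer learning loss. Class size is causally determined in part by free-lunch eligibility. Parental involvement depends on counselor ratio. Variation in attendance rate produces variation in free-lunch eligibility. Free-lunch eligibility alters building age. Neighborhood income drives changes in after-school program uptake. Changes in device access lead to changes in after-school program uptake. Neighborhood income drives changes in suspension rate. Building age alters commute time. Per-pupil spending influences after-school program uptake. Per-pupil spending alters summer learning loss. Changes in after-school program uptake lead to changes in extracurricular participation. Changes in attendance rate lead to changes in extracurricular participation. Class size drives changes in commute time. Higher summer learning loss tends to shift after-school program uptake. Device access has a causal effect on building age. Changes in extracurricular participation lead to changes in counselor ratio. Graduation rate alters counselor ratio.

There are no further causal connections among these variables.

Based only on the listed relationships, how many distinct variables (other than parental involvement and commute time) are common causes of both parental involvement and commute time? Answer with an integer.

3

The common causes are: attendance rate (to parental involvement via attendance rate → extracurricular participation → counselor ratio → parental involvement; to commute time via attendance rate → free-lunch eligibility → class size → commute time); device access (to parental involvement via device access → after-school program uptake → extracurricular participation → counselor ratio → parental involvement; to commute time via device access → building age → commute time); neighborhood income (to parental involvement via neighborhood income → after-school program uptake → extracurricular participation → counselor ratio → parental involvement; to commute time via neighborhood income → free-lunch eligibility → class size → commute time).
Every other variable lacks a causal path to at least one of parental involvement and commute time.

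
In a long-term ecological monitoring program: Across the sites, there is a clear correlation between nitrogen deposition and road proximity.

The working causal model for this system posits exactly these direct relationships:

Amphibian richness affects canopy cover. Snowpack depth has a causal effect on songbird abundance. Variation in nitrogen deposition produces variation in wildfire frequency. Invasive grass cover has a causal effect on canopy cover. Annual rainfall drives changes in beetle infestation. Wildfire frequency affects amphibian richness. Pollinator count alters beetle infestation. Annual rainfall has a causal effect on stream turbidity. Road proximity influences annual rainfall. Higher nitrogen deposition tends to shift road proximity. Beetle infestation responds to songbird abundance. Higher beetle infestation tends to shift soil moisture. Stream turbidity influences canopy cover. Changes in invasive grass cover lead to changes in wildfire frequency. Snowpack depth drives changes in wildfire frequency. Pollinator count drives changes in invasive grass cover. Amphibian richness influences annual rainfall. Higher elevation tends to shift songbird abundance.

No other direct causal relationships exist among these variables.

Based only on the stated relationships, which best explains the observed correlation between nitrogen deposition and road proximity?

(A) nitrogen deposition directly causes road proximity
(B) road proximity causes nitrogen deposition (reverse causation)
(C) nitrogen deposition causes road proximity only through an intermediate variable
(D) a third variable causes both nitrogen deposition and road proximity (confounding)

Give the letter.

There is a stated direct causal link nitrogen deposition → road proximity, and no variable causes both nitrogen deposition and road proximity, so the correlation reflects direct causation.

A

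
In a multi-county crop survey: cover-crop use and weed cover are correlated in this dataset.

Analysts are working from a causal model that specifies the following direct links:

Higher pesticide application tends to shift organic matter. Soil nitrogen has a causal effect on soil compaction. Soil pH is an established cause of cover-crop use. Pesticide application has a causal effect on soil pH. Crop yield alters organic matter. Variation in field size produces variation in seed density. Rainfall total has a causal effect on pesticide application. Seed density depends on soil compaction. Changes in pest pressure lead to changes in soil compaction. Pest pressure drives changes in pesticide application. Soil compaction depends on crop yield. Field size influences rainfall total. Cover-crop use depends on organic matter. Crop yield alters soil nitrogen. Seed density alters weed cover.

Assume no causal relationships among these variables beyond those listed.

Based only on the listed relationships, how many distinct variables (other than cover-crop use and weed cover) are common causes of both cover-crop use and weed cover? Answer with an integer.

3

The common causes are: crop yield (to cover-crop use via crop yield → organic matter → cover-crop use; to weed cover via crop yield → soil compaction → seed density → weed cover); field size (to cover-crop use via field size → rainfall total → pesticide application → organic matter → cover-crop use; to weed cover via field size → seed density → weed cover); pest pressure (to cover-crop use via pest pressure → pesticide application → organic matter → cover-crop use; to weed cover via pest pressure → soil compaction → seed density → weed cover).
Every other variable lacks a causal path to at least one of cover-crop use and weed cover.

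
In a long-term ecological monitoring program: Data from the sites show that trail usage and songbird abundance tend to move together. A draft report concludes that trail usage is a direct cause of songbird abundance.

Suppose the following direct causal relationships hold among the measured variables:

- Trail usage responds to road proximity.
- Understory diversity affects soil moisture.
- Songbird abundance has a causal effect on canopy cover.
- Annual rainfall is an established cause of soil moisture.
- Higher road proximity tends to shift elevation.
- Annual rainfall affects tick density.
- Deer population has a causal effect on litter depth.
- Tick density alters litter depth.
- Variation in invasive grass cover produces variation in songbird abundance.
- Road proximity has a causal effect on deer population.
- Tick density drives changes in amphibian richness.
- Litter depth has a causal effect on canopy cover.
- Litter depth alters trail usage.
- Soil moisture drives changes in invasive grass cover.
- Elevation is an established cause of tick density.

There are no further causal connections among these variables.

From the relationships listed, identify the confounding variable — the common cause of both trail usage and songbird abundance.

annual rainfall

Annual rainfall has a causal path to trail usage (annual rainfall → tick density → litter depth → trail usage) and a separate causal path to songbird abundance (annual rainfall → soil moisture → invasive grass cover → songbird abundance), so it is a common cause of both.
No stated relationship gives trail usage a causal route to songbird abundance, so the correlation is explained by the shared upstream cause rather than a direct effect.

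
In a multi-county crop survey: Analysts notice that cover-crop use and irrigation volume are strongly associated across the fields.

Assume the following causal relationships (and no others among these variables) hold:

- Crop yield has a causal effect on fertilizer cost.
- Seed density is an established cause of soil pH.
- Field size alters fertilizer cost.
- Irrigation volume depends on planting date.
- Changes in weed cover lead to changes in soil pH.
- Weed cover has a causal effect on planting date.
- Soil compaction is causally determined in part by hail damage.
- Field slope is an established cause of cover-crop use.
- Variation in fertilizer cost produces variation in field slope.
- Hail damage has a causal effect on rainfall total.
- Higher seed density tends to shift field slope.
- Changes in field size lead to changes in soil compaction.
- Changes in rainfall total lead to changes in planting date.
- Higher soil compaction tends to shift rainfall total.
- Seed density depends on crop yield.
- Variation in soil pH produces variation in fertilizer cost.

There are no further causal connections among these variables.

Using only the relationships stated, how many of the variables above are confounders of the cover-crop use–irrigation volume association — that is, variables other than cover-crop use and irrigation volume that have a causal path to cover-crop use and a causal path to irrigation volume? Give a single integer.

The common causes are: field size (to cover-crop use via field size → fertilizer cost → field slope → cover-crop use; to irrigation volume via field size → soil compaction → rainfall total → planting date → irrigation volume); weed cover (to cover-crop use via weed cover → soil pH → fertilizer cost → field slope → cover-crop use; to irrigation volume via weed cover → planting date → irrigation volume).
Every other variable lacks a causal path to at least one of cover-crop use and irrigation volume.

2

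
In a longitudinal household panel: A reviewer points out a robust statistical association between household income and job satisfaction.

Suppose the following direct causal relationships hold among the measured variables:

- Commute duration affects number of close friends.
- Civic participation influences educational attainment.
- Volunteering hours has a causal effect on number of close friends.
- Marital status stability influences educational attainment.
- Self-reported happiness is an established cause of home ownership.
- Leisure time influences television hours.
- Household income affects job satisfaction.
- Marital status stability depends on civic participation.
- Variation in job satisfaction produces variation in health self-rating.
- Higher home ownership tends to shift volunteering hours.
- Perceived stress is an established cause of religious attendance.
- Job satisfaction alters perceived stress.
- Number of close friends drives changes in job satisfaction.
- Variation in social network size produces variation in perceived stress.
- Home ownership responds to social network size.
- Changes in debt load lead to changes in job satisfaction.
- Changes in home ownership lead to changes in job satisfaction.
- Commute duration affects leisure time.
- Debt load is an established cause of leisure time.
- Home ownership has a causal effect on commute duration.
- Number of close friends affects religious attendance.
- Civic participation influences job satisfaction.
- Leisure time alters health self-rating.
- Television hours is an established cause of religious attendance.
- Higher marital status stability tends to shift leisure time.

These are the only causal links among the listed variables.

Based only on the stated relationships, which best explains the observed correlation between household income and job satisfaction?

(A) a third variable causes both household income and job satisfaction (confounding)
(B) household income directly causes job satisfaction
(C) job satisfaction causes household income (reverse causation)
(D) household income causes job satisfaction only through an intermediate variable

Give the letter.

There is a stated direct causal link household income → job satisfaction, and no variable causes both household income and job satisfaction, so the correlation reflects direct causation.

B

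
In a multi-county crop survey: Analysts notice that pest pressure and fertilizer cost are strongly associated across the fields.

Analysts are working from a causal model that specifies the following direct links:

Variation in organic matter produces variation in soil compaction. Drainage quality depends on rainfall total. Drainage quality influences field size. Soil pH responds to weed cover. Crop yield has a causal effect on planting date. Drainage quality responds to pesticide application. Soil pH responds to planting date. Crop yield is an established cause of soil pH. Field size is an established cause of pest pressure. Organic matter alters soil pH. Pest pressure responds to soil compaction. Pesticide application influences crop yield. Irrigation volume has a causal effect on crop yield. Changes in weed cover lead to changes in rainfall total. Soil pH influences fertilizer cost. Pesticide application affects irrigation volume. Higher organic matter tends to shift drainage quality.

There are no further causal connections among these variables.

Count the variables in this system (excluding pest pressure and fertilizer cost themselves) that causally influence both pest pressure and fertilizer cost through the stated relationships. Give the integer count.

3

The common causes are: organic matter (to pest pressure via organic matter → soil compaction → pest pressure; to fertilizer cost via organic matter → soil pH → fertilizer cost); pesticide application (to pest pressure via pesticide application → drainage quality → field size → pest pressure; to fertilizer cost via pesticide application → crop yield → soil pH → fertilizer cost); weed cover (to pest pressure via weed cover → rainfall total → drainage quality → field size → pest pressure; to fertilizer cost via weed cover → soil pH → fertilizer cost).
Every other variable lacks a causal path to at least one of pest pressure and fertilizer cost.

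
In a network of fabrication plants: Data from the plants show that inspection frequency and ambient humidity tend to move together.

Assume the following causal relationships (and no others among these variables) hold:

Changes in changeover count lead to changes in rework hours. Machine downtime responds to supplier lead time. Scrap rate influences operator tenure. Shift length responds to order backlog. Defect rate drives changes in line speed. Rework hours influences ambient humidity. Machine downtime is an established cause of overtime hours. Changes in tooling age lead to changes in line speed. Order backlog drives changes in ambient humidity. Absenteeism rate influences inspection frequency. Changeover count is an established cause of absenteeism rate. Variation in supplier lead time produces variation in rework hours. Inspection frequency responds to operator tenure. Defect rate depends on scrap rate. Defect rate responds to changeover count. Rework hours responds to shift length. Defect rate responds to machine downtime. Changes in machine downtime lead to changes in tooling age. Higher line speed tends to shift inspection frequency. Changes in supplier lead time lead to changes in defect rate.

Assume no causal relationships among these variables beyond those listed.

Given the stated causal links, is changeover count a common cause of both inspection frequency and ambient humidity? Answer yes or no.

yes

Changeover count has a causal path to inspection frequency (changeover count → absenteeism rate → inspection frequency) and to ambient humidity (changeover count → rework hours → ambient humidity), so it is a common cause of both — a confounder.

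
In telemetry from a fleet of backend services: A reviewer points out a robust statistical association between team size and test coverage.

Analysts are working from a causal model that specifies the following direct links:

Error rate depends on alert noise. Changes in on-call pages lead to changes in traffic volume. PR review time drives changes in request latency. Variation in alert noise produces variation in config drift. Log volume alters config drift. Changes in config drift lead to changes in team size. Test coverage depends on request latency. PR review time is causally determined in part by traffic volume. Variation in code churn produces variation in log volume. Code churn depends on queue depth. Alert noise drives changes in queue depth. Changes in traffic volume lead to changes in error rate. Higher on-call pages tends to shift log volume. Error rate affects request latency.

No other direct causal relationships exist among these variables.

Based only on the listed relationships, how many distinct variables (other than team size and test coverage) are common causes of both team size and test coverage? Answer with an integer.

2

The common causes are: alert noise (to team size via alert noise → config drift → team size; to test coverage via alert noise → error rate → request latency → test coverage); on-call pages (to team size via on-call pages → log volume → config drift → team size; to test coverage via on-call pages → traffic volume → error rate → request latency → test coverage).
Every other variable lacks a causal path to at least one of team size and test coverage.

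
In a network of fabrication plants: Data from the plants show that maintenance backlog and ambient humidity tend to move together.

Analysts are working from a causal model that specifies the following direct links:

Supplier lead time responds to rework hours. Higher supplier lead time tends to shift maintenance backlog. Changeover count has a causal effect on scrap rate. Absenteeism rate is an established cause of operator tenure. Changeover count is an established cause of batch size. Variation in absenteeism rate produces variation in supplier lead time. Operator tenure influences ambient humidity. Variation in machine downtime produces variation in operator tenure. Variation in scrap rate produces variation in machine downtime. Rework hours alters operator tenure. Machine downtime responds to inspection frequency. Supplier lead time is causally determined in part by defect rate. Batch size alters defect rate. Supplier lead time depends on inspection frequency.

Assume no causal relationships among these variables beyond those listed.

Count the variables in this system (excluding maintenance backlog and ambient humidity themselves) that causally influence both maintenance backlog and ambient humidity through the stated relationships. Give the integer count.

4

The common causes are: absenteeism rate (to maintenance backlog via absenteeism rate → supplier lead time → maintenance backlog; to ambient humidity via absenteeism rate → operator tenure → ambient humidity); changeover count (to maintenance backlog via changeover count → batch size → defect rate → supplier lead time → maintenance backlog; to ambient humidity via changeover count → scrap rate → machine downtime → operator tenure → ambient humidity); inspection frequency (to maintenance backlog via inspection frequency → supplier lead time → maintenance backlog; to ambient humidity via inspection frequency → machine downtime → operator tenure → ambient humidity); rework hours (to maintenance backlog via rework hours → supplier lead time → maintenance backlog; to ambient humidity via rework hours → operator tenure → ambient humidity).
Every other variable lacks a causal path to at least one of maintenance backlog and ambient humidity.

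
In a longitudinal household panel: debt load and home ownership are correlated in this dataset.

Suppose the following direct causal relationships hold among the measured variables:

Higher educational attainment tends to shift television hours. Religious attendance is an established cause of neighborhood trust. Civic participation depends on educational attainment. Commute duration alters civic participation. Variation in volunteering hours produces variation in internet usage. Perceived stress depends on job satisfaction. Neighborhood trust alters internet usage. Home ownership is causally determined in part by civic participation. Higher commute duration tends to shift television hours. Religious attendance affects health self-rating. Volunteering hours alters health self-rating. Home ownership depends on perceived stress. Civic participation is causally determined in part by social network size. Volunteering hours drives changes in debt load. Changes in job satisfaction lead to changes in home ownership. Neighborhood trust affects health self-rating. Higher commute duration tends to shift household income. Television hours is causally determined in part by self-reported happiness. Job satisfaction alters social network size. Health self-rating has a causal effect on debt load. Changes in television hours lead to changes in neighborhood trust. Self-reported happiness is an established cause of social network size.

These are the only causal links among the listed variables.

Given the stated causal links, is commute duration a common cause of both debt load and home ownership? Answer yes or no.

Commute duration has a causal path to debt load (commute duration → television hours → neighborhood trust → health self-rating → debt load) and to home ownership (commute duration → civic participation → home ownership), so it is a common cause of both — a confounder.

yes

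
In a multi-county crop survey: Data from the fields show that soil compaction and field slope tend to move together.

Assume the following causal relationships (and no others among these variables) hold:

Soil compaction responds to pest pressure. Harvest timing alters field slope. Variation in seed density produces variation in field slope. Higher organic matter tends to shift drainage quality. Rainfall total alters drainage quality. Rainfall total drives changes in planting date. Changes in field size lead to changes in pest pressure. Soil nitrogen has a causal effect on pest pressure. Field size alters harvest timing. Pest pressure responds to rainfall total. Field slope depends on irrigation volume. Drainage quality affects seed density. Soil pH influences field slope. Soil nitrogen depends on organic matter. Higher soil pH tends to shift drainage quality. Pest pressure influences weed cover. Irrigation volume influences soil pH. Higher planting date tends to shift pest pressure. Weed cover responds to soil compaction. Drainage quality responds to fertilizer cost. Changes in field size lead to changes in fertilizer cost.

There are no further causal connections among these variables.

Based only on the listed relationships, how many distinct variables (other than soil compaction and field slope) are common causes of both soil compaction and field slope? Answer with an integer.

3

The common causes are: field size (to soil compaction via field size → pest pressure → soil compaction; to field slope via field size → harvest timing → field slope); organic matter (to soil compaction via organic matter → soil nitrogen → pest pressure → soil compaction; to field slope via organic matter → drainage quality → seed density → field slope); rainfall total (to soil compaction via rainfall total → pest pressure → soil compaction; to field slope via rainfall total → drainage quality → seed density → field slope).
Every other variable lacks a causal path to at least one of soil compaction and field slope.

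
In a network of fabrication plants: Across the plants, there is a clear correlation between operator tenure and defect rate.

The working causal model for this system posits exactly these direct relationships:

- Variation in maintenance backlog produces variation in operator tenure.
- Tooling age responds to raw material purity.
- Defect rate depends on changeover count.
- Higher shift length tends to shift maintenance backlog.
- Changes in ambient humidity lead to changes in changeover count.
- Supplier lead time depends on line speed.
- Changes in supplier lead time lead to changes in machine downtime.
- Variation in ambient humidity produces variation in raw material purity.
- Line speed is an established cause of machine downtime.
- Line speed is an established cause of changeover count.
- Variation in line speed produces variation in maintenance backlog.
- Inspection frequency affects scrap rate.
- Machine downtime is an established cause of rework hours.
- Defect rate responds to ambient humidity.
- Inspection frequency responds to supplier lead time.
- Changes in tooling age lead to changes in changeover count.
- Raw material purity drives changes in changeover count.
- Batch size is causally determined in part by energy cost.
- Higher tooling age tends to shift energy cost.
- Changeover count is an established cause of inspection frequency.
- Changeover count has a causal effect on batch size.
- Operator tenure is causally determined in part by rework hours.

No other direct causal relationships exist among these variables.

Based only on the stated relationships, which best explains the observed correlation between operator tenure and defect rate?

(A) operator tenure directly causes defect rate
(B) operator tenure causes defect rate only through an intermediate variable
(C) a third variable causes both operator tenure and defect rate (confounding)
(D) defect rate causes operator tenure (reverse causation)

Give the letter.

C

Line speed causes operator tenure (line speed → maintenance backlog → operator tenure) and defect rate (line speed → changeover count → defect rate) — a common cause creating the correlation.
There is no stated path from operator tenure to defect rate or from defect rate to operator tenure, so neither direct nor reverse causation applies.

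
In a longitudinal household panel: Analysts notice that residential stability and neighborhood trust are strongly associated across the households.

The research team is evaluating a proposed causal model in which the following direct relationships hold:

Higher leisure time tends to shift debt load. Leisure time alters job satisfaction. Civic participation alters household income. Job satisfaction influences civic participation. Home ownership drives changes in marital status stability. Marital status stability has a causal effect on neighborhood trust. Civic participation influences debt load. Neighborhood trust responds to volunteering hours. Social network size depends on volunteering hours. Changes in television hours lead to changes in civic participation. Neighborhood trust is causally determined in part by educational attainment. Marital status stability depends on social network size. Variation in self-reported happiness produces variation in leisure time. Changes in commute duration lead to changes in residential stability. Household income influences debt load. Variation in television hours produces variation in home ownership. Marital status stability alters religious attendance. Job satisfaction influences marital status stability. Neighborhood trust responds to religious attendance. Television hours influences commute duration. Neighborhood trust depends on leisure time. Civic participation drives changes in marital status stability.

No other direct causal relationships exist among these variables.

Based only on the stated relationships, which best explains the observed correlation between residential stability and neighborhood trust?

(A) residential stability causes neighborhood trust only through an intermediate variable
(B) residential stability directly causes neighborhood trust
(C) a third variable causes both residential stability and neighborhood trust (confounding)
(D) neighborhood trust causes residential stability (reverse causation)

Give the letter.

C

Television hours causes residential stability (television hours → commute duration → residential stability) and neighborhood trust (television hours → civic participation → marital status stability → neighborhood trust) — a common cause creating the correlation.
There is no stated path from residential stability to neighborhood trust or from neighborhood trust to residential stability, so neither direct nor reverse causation applies.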